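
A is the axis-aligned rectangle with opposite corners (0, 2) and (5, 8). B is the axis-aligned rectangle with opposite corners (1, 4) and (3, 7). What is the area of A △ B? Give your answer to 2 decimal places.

|A∩B|: x∈[1,3], y∈[4,7] → 2·3 = 6.
|A △ B| = |A| + |B| − 2·|A∩B| = 30 + 6 − 12 = 24.00.

24.00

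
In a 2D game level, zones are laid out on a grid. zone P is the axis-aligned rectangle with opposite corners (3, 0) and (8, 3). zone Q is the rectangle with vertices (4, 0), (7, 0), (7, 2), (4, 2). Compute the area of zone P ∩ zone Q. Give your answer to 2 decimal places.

6.00

|zone P∩zone Q|: x∈[4,7], y∈[0,2] → 3·2 = 6.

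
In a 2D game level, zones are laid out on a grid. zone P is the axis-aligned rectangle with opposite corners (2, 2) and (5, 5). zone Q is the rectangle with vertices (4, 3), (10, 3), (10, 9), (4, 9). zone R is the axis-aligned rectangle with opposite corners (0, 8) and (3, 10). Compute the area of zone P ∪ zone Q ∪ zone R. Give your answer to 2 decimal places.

By inclusion–exclusion:
Individual areas: |zone P| = 9, |zone Q| = 36, |zone R| = 6.
|zone P∩zone Q|: x∈[4,5], y∈[3,5] → 1·2 = 2.
|zone P∩zone R| = 0 (no overlap).
|zone Q∩zone R| = 0 (no overlap).
|zone P∩zone Q∩zone R| = 0.
|zone P ∪ zone Q ∪ zone R| = 51 − 2 + 0 = 49.00.

49.00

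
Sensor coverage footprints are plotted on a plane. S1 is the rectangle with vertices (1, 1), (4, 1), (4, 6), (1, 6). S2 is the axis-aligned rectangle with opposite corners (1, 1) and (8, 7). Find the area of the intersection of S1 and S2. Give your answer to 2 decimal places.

15.00

|S1∩S2|: x∈[1,4], y∈[1,6] → 3·5 = 15.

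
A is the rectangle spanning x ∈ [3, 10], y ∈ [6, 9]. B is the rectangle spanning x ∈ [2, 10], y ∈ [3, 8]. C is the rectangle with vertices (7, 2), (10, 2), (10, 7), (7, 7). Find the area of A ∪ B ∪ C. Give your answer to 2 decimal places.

50.00

By inclusion–exclusion:
Individual areas: |A| = 21, |B| = 40, |C| = 15.
|A∩B|: x∈[3,10], y∈[6,8] → 7·2 = 14.
|A∩C|: x∈[7,10], y∈[6,7] → 3·1 = 3.
|B∩C|: x∈[7,10], y∈[3,7] → 3·4 = 12.
|A∩B∩C| = 3.
|A ∪ B ∪ C| = 76 − 29 + 3 = 50.00.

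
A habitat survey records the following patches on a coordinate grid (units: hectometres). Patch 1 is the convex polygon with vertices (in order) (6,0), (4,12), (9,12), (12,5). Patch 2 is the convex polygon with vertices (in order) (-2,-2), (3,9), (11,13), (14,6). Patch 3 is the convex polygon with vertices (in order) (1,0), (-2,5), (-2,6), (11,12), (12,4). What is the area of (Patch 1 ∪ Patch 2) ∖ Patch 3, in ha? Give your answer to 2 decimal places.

|Patch 1 ∪ Patch 2| = 114.0769.
|(Patch 1 ∪ Patch 2) ∩ Patch 3| = 82.348.
|(Patch 1 ∪ Patch 2) ∖ Patch 3| = 114.0769 − 82.348 = 31.73.

31.73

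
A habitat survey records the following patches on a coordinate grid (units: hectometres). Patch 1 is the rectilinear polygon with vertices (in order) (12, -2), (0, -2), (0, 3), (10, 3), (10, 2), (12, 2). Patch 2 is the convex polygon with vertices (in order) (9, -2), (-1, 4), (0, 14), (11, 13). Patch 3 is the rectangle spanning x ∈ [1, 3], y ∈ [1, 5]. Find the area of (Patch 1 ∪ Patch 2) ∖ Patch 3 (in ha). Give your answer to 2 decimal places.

164.00

|Patch 1 ∪ Patch 2| = 172.
|(Patch 1 ∪ Patch 2) ∩ Patch 3| = 8.
|(Patch 1 ∪ Patch 2) ∖ Patch 3| = 172 − 8 = 164.00.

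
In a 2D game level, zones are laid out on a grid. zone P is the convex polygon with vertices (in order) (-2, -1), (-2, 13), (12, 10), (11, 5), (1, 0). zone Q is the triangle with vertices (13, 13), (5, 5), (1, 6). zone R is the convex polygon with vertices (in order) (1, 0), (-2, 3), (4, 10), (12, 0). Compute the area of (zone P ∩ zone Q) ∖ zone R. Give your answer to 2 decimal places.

8.03

|zone P ∩ zone Q| = 17.7777.
|(zone P ∩ zone Q) ∩ zone R| = 9.7443.
|(zone P ∩ zone Q) ∖ zone R| = 17.7777 − 9.7443 = 8.03.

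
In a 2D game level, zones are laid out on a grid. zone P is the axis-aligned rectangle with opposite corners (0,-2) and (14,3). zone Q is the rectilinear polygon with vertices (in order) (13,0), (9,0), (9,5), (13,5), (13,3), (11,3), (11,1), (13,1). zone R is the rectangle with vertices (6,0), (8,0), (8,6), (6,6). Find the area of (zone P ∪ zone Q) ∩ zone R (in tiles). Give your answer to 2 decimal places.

The region (zone P ∪ zone Q) ∩ zone R is the polygon with vertices (8,3), (8,0), (6,0), (6,3).
By the shoelace formula its area is 6.00.

6.00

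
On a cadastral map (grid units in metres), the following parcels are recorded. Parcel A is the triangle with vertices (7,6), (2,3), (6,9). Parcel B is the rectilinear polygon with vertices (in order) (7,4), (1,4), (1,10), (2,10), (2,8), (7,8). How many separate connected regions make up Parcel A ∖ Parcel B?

Parcel A ∖ Parcel B splits into 2 disjoint pieces (area 0.5, area 0.5).

2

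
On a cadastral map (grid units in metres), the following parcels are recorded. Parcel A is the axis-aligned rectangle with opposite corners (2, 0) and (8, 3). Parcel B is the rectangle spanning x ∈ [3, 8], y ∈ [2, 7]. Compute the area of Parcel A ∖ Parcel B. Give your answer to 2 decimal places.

13.00

|Parcel A∩Parcel B|: x∈[3,8], y∈[2,3] → 5·1 = 5.
|Parcel A| = 18.
|Parcel A ∖ Parcel B| = |Parcel A| − |Parcel A∩Parcel B| = 18 − 5 = 13.00.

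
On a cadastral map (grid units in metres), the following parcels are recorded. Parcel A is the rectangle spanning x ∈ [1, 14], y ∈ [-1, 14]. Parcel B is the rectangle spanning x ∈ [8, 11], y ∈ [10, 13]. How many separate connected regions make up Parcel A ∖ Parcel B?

Parcel A ∖ Parcel B is a single connected region.

1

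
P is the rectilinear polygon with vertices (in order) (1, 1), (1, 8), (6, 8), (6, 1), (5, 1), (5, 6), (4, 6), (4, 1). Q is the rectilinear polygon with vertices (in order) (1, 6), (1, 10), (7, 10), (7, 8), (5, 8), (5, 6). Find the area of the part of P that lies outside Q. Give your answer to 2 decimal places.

22.00

|P| = 30, |P∩Q| = 8.
|P ∖ Q| = |P| − |P∩Q| = 30 − 8 = 22.00.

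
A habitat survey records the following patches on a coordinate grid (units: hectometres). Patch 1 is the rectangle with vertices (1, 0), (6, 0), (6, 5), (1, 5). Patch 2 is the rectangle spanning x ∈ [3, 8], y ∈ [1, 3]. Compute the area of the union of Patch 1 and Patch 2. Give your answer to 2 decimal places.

29.00

By inclusion–exclusion:
Individual areas: |Patch 1| = 25, |Patch 2| = 10.
|Patch 1∩Patch 2|: x∈[3,6], y∈[1,3] → 3·2 = 6.
|Patch 1 ∪ Patch 2| = 35 − 6 = 29.00.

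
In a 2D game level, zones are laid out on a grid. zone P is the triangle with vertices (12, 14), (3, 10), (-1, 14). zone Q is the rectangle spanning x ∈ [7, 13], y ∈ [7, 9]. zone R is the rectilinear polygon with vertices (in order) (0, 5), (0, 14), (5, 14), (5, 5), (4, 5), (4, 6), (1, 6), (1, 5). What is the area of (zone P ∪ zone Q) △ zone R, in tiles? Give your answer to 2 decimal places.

|zone P ∪ zone Q| = 38.
|(zone P ∪ zone Q) ∩ zone R| = 14.6111.
|(zone P ∪ zone Q) △ zone R| = 38 + 42 − 29.2222 = 50.78.

50.78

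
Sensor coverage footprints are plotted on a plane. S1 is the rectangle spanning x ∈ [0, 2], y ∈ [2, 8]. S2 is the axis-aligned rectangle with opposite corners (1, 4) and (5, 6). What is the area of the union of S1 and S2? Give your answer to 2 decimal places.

18.00

By inclusion–exclusion:
Individual areas: |S1| = 12, |S2| = 8.
|S1∩S2|: x∈[1,2], y∈[4,6] → 1·2 = 2.
|S1 ∪ S2| = 20 − 2 = 18.00.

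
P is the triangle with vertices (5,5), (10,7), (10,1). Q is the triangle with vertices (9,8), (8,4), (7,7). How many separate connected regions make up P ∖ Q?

1

P ∖ Q is a single connected region.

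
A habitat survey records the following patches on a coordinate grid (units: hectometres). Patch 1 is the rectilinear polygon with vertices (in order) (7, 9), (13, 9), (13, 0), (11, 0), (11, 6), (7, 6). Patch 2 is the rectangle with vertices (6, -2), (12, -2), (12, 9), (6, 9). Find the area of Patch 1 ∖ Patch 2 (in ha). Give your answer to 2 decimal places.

|Patch 1| = 30, |Patch 1∩Patch 2| = 21.
|Patch 1 ∖ Patch 2| = |Patch 1| − |Patch 1∩Patch 2| = 30 − 21 = 9.00.

9.00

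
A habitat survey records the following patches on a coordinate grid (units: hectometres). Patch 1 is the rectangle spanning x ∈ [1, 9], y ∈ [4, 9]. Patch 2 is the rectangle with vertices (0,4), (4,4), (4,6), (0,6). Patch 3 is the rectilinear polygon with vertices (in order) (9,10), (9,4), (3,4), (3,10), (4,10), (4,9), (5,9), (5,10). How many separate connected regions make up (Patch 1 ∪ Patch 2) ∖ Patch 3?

(Patch 1 ∪ Patch 2) ∖ Patch 3 is a single connected region.

1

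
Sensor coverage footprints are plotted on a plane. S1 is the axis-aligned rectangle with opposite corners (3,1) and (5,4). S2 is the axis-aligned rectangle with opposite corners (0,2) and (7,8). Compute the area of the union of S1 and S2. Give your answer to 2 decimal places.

44.00

By inclusion–exclusion:
Individual areas: |S1| = 6, |S2| = 42.
|S1∩S2|: x∈[3,5], y∈[2,4] → 2·2 = 4.
|S1 ∪ S2| = 48 − 4 = 44.00.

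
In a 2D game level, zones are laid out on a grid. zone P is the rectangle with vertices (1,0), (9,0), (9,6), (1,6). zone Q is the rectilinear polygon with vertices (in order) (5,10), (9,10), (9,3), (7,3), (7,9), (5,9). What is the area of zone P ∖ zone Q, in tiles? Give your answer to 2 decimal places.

42.00

|zone P| = 48, |zone P∩zone Q| = 6.
|zone P ∖ zone Q| = |zone P| − |zone P∩zone Q| = 48 − 6 = 42.00.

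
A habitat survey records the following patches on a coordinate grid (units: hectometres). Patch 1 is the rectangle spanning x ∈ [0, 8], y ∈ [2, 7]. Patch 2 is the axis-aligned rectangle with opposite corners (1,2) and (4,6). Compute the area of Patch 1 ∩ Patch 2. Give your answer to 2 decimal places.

|Patch 1∩Patch 2|: x∈[1,4], y∈[2,6] → 3·4 = 12.

12.00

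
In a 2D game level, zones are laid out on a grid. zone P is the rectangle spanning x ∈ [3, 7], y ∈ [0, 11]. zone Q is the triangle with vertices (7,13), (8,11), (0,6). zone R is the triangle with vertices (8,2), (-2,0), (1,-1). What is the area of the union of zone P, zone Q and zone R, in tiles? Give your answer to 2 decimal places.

54.28

By inclusion–exclusion:
Individual areas: |zone P| = 44, |zone Q| = 10.5, |zone R| = 8.
|zone P∩zone Q| = 5.5.
|zone P∩zone R| = 2.719.
|zone Q∩zone R| = 0.
|zone P∩zone Q∩zone R| = 0.
|zone P ∪ zone Q ∪ zone R| = 62.5 − 8.219 + 0 = 54.28.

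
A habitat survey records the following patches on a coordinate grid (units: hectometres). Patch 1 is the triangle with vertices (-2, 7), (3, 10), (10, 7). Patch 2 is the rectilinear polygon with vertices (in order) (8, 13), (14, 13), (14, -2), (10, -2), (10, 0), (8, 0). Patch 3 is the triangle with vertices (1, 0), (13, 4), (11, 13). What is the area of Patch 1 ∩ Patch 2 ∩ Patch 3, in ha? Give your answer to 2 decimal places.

The intersection is the polygon with vertices (8,7), (8,7.857), (10,7).
By the shoelace formula its area is 0.86.

0.86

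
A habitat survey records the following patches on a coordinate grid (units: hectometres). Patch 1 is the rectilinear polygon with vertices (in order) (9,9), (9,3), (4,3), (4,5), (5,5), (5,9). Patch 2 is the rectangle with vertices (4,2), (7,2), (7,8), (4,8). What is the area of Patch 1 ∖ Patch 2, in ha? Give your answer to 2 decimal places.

14.00

|Patch 1| = 26, |Patch 1∩Patch 2| = 12.
|Patch 1 ∖ Patch 2| = |Patch 1| − |Patch 1∩Patch 2| = 26 − 12 = 14.00.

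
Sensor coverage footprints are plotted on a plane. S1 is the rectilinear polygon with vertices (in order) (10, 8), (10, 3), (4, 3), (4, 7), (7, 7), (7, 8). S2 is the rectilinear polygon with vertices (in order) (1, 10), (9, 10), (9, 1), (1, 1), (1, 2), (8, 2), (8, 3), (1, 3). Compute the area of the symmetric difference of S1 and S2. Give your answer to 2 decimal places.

|S1| = 27, |S2| = 65, |S1∩S2| = 22.
|S1 △ S2| = |S1| + |S2| − 2·|S1∩S2| = 27 + 65 − 44 = 48.00.

48.00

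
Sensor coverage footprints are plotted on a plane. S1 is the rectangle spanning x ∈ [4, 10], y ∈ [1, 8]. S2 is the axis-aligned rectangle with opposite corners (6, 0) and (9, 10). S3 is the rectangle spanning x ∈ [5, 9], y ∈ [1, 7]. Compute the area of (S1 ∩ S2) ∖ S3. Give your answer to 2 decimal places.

|S1 ∩ S2| = 21.
|(S1 ∩ S2) ∩ S3| = 18.
|(S1 ∩ S2) ∖ S3| = 21 − 18 = 3.00.

3.00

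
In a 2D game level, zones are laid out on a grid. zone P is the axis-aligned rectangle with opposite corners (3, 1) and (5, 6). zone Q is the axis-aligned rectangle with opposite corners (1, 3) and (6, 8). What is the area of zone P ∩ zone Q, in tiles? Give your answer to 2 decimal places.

|zone P∩zone Q|: x∈[3,5], y∈[3,6] → 2·3 = 6.

6.00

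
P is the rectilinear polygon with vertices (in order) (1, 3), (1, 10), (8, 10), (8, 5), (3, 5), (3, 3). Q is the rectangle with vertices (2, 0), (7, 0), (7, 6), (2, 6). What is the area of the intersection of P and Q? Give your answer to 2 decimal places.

The intersection is the polygon with vertices (3,5), (3,3), (2,3), (2,6), (7,6), (7,5).
By the shoelace formula its area is 7.00.

7.00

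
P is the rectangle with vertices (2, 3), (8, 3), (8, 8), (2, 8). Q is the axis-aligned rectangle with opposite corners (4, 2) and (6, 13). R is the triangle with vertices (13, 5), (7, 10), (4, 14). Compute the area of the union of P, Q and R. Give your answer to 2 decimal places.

By inclusion–exclusion:
Individual areas: |P| = 30, |Q| = 22, |R| = 4.5.
|P∩Q|: x∈[4,6], y∈[3,8] → 2·5 = 10.
|P∩R| = 0.
|Q∩R| = 0.5417.
|P∩Q∩R| = 0.
|P ∪ Q ∪ R| = 56.5 − 10.5417 + 0 = 45.96.

45.96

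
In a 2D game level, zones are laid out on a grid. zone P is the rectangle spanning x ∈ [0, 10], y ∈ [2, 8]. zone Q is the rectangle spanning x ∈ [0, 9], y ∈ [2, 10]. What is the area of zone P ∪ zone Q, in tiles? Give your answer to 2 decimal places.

78.00

By inclusion–exclusion:
Individual areas: |zone P| = 60, |zone Q| = 72.
|zone P∩zone Q|: x∈[0,9], y∈[2,8] → 9·6 = 54.
|zone P ∪ zone Q| = 132 − 54 = 78.00.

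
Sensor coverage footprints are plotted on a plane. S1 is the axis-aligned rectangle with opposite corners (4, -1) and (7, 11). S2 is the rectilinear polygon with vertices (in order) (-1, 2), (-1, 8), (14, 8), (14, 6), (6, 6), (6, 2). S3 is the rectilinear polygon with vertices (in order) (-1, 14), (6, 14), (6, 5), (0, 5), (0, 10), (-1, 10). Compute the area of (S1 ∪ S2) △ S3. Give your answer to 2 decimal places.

90.00

|S1 ∪ S2| = 80.
|(S1 ∪ S2) ∩ S3| = 24.
|(S1 ∪ S2) △ S3| = 80 + 58 − 48 = 90.00.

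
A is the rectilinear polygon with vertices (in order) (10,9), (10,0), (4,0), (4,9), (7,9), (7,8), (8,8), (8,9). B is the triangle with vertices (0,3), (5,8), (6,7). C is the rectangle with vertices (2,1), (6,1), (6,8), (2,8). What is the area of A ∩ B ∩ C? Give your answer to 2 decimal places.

The intersection is the polygon with vertices (5,8), (6,7), (4,5.667), (4,7).
By the shoelace formula its area is 2.33.

2.33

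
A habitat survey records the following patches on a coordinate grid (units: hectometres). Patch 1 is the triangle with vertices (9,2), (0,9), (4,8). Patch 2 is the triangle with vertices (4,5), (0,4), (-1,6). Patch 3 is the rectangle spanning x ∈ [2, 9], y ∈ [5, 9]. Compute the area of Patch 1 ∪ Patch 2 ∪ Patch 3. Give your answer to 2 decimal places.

35.19

By inclusion–exclusion:
Individual areas: |Patch 1| = 9.5, |Patch 2| = 4.5, |Patch 3| = 28.
|Patch 1∩Patch 2| = 0.
|Patch 1∩Patch 3| = 6.4087.
|Patch 2∩Patch 3| = 0.4.
|Patch 1∩Patch 2∩Patch 3| = 0.
|Patch 1 ∪ Patch 2 ∪ Patch 3| = 42 − 6.8087 + 0 = 35.19.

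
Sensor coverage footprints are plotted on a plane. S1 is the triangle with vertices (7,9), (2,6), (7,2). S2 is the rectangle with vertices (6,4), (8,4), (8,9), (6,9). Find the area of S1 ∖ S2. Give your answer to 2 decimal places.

|S1| = 17.5, |S1∩S2| = 4.7.
|S1 ∖ S2| = |S1| − |S1∩S2| = 17.5 − 4.7 = 12.80.

12.80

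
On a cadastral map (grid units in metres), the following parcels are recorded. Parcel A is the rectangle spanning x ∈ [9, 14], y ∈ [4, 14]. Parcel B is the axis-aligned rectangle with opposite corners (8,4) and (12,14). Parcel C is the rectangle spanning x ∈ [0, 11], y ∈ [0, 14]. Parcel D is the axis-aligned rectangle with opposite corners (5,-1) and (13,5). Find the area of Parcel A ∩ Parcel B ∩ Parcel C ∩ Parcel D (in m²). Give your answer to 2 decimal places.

2.00

The intersection is the polygon with vertices (9,5), (11,5), (11,4), (9,4).
By the shoelace formula its area is 2.00.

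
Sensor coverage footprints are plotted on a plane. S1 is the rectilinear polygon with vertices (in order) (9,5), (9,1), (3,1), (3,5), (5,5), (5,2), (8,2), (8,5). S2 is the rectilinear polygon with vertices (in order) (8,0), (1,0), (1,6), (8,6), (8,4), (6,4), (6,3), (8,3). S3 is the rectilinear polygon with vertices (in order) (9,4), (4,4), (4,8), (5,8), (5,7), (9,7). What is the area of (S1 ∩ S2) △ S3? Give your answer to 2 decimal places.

|S1 ∩ S2| = 11.
|(S1 ∩ S2) ∩ S3| = 1.
|(S1 ∩ S2) △ S3| = 11 + 16 − 2 = 25.00.

25.00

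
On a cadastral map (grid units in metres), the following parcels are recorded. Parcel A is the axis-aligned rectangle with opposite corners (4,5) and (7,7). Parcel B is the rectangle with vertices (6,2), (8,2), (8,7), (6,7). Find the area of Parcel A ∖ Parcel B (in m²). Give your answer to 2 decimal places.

|Parcel A∩Parcel B|: x∈[6,7], y∈[5,7] → 1·2 = 2.
|Parcel A| = 6.
|Parcel A ∖ Parcel B| = |Parcel A| − |Parcel A∩Parcel B| = 6 − 2 = 4.00.

4.00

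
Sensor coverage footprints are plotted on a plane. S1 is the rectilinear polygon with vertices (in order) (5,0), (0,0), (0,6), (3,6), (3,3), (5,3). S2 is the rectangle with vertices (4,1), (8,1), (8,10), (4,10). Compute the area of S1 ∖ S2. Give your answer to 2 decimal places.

|S1| = 24, |S1∩S2| = 2.
|S1 ∖ S2| = |S1| − |S1∩S2| = 24 − 2 = 22.00.

22.00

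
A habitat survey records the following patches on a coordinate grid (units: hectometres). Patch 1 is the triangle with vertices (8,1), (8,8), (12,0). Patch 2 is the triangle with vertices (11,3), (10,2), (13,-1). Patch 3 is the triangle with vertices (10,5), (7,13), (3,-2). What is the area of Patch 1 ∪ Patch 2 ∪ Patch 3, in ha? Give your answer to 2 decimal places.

By inclusion–exclusion:
Individual areas: |Patch 1| = 14, |Patch 2| = 3, |Patch 3| = 38.5.
|Patch 1∩Patch 2| = 1.3333.
|Patch 1∩Patch 3| = 4.1667.
|Patch 2∩Patch 3| = 0.
|Patch 1∩Patch 2∩Patch 3| = 0.
|Patch 1 ∪ Patch 2 ∪ Patch 3| = 55.5 − 5.5 + 0 = 50.00.

50.00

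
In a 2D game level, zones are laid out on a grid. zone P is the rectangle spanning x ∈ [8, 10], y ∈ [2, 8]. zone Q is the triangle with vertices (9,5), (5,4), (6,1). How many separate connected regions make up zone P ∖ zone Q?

zone P ∖ zone Q is a single connected region.

1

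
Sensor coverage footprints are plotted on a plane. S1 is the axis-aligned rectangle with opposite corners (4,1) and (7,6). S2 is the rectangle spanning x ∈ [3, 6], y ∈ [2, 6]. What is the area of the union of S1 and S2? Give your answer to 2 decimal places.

By inclusion–exclusion:
Individual areas: |S1| = 15, |S2| = 12.
|S1∩S2|: x∈[4,6], y∈[2,6] → 2·4 = 8.
|S1 ∪ S2| = 27 − 8 = 19.00.

19.00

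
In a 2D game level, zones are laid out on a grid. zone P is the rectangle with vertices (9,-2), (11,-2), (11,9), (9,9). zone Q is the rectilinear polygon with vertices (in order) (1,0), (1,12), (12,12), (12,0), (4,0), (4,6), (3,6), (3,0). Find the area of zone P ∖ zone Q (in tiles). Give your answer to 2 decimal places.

4.00

|zone P| = 22, |zone P∩zone Q| = 18.
|zone P ∖ zone Q| = |zone P| − |zone P∩zone Q| = 22 − 18 = 4.00.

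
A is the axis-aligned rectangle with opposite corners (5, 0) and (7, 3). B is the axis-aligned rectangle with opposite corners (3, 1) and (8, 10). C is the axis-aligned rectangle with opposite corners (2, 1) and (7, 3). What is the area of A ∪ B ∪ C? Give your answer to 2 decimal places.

By inclusion–exclusion:
Individual areas: |A| = 6, |B| = 45, |C| = 10.
|A∩B|: x∈[5,7], y∈[1,3] → 2·2 = 4.
|A∩C|: x∈[5,7], y∈[1,3] → 2·2 = 4.
|B∩C|: x∈[3,7], y∈[1,3] → 4·2 = 8.
|A∩B∩C| = 4.
|A ∪ B ∪ C| = 61 − 16 + 4 = 49.00.

49.00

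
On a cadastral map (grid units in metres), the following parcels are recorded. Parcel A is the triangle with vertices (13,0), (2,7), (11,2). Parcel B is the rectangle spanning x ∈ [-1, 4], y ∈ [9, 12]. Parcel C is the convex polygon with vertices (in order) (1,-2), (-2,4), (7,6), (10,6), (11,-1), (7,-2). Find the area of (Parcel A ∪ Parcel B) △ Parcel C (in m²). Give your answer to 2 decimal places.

|Parcel A ∪ Parcel B| = 19.
|(Parcel A ∪ Parcel B) ∩ Parcel C| = 2.7106.
|(Parcel A ∪ Parcel B) △ Parcel C| = 19 + 80.5 − 5.4213 = 94.08.

94.08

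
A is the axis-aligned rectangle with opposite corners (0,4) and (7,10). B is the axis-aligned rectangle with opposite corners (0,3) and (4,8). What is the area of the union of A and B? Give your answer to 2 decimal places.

By inclusion–exclusion:
Individual areas: |A| = 42, |B| = 20.
|A∩B|: x∈[0,4], y∈[4,8] → 4·4 = 16.
|A ∪ B| = 62 − 16 = 46.00.

46.00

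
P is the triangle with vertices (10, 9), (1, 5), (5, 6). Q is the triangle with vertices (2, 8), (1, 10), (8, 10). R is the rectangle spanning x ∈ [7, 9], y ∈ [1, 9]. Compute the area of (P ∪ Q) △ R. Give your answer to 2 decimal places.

25.26

|P ∪ Q| = 10.5.
|(P ∪ Q) ∩ R| = 0.6222.
|(P ∪ Q) △ R| = 10.5 + 16 − 1.2444 = 25.26.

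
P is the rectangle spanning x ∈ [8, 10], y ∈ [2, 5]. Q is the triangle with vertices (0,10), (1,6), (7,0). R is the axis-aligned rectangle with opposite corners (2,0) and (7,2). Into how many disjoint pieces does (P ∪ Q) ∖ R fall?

2

(P ∪ Q) ∖ R splits into 2 disjoint pieces (area 6, area 8.4).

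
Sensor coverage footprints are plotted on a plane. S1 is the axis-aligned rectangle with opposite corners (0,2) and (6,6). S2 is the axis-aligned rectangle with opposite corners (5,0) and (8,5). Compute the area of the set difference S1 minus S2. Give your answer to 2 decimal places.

21.00

|S1∩S2|: x∈[5,6], y∈[2,5] → 1·3 = 3.
|S1| = 24.
|S1 ∖ S2| = |S1| − |S1∩S2| = 24 − 3 = 21.00.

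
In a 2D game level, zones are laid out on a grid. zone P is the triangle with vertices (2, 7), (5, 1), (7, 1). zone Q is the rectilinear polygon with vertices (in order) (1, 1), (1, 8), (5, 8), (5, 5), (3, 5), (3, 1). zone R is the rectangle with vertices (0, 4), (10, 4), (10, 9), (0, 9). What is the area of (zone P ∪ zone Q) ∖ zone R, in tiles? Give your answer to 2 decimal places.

10.50

|zone P ∪ zone Q| = 25.3333.
|(zone P ∪ zone Q) ∩ zone R| = 14.8333.
|(zone P ∪ zone Q) ∖ zone R| = 25.3333 − 14.8333 = 10.50.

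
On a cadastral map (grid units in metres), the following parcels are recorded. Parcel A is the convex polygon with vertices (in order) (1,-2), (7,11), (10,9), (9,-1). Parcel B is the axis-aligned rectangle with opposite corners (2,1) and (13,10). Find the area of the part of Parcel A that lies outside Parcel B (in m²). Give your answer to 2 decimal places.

|Parcel A| = 65, |Parcel A∩Parcel B| = 45.8962.
|Parcel A ∖ Parcel B| = |Parcel A| − |Parcel A∩Parcel B| = 65 − 45.8962 = 19.10.

19.10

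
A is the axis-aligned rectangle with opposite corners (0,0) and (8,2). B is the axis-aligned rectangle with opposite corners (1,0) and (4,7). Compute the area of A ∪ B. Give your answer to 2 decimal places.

By inclusion–exclusion:
Individual areas: |A| = 16, |B| = 21.
|A∩B|: x∈[1,4], y∈[0,2] → 3·2 = 6.
|A ∪ B| = 37 − 6 = 31.00.

31.00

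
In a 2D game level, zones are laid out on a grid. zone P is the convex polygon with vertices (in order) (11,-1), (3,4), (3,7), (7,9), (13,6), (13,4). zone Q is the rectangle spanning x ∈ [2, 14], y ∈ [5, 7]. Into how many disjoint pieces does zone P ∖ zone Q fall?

zone P ∖ zone Q splits into 2 disjoint pieces (area 35, area 8).

2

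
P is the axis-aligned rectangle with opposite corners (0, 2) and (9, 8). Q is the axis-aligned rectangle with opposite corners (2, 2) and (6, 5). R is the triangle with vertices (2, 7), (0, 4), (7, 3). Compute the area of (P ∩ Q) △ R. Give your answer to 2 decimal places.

12.73

|P ∩ Q| = 12.
|(P ∩ Q) ∩ R| = 5.3857.
|(P ∩ Q) △ R| = 12 + 11.5 − 10.7714 = 12.73.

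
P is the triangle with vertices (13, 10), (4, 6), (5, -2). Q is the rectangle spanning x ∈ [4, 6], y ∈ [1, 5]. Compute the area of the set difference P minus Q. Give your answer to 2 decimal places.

31.50

|P| = 38, |P∩Q| = 6.5.
|P ∖ Q| = |P| − |P∩Q| = 38 − 6.5 = 31.50.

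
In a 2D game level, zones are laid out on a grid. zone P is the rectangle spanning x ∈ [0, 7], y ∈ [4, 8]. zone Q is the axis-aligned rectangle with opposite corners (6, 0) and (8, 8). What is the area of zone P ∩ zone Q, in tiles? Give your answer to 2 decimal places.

4.00

|zone P∩zone Q|: x∈[6,7], y∈[4,8] → 1·4 = 4.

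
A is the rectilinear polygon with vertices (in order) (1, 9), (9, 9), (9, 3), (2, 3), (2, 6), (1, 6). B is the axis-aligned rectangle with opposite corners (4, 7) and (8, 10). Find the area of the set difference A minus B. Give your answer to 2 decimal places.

37.00

|A| = 45, |A∩B| = 8.
|A ∖ B| = |A| − |A∩B| = 45 − 8 = 37.00.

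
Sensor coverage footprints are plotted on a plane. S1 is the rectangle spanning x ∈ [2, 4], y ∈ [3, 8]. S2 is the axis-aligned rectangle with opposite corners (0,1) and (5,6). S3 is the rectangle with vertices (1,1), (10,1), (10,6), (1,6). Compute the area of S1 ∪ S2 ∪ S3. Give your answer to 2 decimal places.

54.00

By inclusion–exclusion:
Individual areas: |S1| = 10, |S2| = 25, |S3| = 45.
|S1∩S2|: x∈[2,4], y∈[3,6] → 2·3 = 6.
|S1∩S3|: x∈[2,4], y∈[3,6] → 2·3 = 6.
|S2∩S3|: x∈[1,5], y∈[1,6] → 4·5 = 20.
|S1∩S2∩S3| = 6.
|S1 ∪ S2 ∪ S3| = 80 − 32 + 6 = 54.00.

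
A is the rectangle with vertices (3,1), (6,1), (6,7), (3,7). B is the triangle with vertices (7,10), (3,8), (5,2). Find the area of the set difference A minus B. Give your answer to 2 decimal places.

10.83

|A| = 18, |A∩B| = 7.1667.
|A ∖ B| = |A| − |A∩B| = 18 − 7.1667 = 10.83.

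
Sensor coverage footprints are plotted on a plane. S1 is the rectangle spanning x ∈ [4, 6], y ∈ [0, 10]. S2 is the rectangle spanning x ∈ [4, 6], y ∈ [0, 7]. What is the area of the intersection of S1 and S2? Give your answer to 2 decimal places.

14.00

|S1∩S2|: x∈[4,6], y∈[0,7] → 2·7 = 14.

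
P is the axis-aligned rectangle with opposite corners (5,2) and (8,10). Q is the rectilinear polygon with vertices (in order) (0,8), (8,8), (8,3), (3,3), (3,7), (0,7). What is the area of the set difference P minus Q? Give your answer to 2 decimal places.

|P| = 24, |P∩Q| = 15.
|P ∖ Q| = |P| − |P∩Q| = 24 − 15 = 9.00.

9.00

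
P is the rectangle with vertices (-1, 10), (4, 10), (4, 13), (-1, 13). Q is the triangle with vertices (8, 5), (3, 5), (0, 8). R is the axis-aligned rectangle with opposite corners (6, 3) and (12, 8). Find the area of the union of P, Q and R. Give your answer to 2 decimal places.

By inclusion–exclusion:
Individual areas: |P| = 15, |Q| = 7.5, |R| = 30.
|P∩Q| = 0.
|P∩R| = 0 (no overlap).
|Q∩R| = 0.75.
|P∩Q∩R| = 0.
|P ∪ Q ∪ R| = 52.5 − 0.75 + 0 = 51.75.

51.75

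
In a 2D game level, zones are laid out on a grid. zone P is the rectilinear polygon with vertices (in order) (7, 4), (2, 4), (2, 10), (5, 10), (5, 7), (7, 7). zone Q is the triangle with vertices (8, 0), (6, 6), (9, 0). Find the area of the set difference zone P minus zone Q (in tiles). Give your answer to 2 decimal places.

23.67

|zone P| = 24, |zone P∩zone Q| = 0.3333.
|zone P ∖ zone Q| = |zone P| − |zone P∩zone Q| = 24 − 0.3333 = 23.67.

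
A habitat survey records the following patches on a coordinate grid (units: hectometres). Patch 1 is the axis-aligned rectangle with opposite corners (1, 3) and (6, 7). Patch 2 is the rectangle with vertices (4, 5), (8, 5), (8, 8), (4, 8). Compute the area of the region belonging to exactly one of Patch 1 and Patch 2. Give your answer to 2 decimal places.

|Patch 1∩Patch 2|: x∈[4,6], y∈[5,7] → 2·2 = 4.
|Patch 1 △ Patch 2| = |Patch 1| + |Patch 2| − 2·|Patch 1∩Patch 2| = 20 + 12 − 8 = 24.00.

24.00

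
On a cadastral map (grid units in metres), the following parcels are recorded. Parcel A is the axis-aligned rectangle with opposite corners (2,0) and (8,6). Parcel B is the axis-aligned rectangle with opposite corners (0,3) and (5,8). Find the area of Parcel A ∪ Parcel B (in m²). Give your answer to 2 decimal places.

52.00

By inclusion–exclusion:
Individual areas: |Parcel A| = 36, |Parcel B| = 25.
|Parcel A∩Parcel B|: x∈[2,5], y∈[3,6] → 3·3 = 9.
|Parcel A ∪ Parcel B| = 61 − 9 = 52.00.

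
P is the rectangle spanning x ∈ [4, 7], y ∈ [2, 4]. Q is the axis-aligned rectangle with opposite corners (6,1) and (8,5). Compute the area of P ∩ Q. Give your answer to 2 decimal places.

2.00

|P∩Q|: x∈[6,7], y∈[2,4] → 1·2 = 2.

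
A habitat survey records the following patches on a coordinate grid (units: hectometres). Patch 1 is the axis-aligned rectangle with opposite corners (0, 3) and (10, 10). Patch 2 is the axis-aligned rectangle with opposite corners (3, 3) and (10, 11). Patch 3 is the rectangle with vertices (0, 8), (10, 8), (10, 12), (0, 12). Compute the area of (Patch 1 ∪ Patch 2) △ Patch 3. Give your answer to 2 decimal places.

63.00

|Patch 1 ∪ Patch 2| = 77.
|(Patch 1 ∪ Patch 2) ∩ Patch 3| = 27.
|(Patch 1 ∪ Patch 2) △ Patch 3| = 77 + 40 − 54 = 63.00.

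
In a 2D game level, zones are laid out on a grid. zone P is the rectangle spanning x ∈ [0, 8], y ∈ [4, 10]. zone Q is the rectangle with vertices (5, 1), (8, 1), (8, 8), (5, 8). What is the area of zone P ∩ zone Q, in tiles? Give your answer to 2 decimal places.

|zone P∩zone Q|: x∈[5,8], y∈[4,8] → 3·4 = 12.

12.00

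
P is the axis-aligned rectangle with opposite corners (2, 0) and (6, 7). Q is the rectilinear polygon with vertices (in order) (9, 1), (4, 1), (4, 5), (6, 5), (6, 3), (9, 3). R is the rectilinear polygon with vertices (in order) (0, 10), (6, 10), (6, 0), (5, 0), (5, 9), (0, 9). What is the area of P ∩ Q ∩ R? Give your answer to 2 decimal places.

The intersection is the polygon with vertices (5,1), (5,5), (6,5), (6,3), (6,1).
By the shoelace formula its area is 4.00.

4.00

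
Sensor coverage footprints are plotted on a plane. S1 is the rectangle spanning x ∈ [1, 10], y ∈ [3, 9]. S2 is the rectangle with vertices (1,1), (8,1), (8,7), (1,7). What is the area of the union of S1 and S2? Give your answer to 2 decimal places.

By inclusion–exclusion:
Individual areas: |S1| = 54, |S2| = 42.
|S1∩S2|: x∈[1,8], y∈[3,7] → 7·4 = 28.
|S1 ∪ S2| = 96 − 28 = 68.00.

68.00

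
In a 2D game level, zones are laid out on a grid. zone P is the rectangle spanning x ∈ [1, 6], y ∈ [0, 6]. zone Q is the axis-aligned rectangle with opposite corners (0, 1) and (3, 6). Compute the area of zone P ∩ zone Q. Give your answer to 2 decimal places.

|zone P∩zone Q|: x∈[1,3], y∈[1,6] → 2·5 = 10.

10.00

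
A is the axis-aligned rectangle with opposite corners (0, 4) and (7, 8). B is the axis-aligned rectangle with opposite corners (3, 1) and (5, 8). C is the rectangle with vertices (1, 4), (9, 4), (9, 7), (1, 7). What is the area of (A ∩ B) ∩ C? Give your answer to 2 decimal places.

6.00

The region (A ∩ B) ∩ C is the polygon with vertices (5,4), (3,4), (3,7), (5,7).
By the shoelace formula its area is 6.00.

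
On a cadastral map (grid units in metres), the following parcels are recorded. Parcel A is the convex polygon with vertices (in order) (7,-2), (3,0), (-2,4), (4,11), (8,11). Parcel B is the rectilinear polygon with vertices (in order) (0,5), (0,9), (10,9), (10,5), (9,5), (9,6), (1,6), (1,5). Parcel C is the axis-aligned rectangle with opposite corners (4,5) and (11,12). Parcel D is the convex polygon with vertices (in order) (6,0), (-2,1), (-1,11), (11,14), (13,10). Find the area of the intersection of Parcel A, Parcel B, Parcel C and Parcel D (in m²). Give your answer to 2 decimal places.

The intersection is the polygon with vertices (7.615,6), (4,6), (4,9), (7.846,9).
By the shoelace formula its area is 11.19.

11.19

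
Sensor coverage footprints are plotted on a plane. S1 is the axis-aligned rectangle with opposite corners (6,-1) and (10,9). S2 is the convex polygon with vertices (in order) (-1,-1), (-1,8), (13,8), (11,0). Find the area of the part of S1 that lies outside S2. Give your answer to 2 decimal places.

7.00

|S1| = 40, |S1∩S2| = 33.
|S1 ∖ S2| = |S1| − |S1∩S2| = 40 − 33 = 7.00.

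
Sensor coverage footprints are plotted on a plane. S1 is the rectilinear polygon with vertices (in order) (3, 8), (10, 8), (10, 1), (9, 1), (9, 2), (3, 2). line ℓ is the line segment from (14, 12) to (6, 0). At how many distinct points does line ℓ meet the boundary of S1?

The segment meets the boundary at (7.333,2), (10,6).

2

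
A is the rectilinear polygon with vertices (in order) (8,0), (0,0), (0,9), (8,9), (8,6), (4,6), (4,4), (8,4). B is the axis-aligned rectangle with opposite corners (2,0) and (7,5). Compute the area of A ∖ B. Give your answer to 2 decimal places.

42.00

|A| = 64, |A∩B| = 22.
|A ∖ B| = |A| − |A∩B| = 64 − 22 = 42.00.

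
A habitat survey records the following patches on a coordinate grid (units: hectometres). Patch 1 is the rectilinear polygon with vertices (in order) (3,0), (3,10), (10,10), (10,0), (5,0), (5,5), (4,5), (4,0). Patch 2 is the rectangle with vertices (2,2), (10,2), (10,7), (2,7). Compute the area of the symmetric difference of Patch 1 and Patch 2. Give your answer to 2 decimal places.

|Patch 1| = 65, |Patch 2| = 40, |Patch 1∩Patch 2| = 32.
|Patch 1 △ Patch 2| = |Patch 1| + |Patch 2| − 2·|Patch 1∩Patch 2| = 65 + 40 − 64 = 41.00.

41.00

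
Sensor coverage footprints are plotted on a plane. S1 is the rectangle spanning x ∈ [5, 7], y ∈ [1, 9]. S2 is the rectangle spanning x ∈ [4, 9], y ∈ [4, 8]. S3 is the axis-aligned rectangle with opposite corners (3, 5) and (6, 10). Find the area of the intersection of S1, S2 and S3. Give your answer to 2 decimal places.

3.00

The intersection is the polygon with vertices (5,8), (6,8), (6,5), (5,5).
By the shoelace formula its area is 3.00.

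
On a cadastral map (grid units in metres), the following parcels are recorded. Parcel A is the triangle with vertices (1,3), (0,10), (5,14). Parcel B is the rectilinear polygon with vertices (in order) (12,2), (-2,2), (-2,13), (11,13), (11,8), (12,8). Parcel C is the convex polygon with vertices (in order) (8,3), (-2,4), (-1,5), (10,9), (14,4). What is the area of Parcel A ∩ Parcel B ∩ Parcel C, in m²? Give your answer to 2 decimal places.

The intersection is the polygon with vertices (1.246,3.675), (0.899,3.71), (0.63,5.593), (2.143,6.143).
By the shoelace formula its area is 1.94.

1.94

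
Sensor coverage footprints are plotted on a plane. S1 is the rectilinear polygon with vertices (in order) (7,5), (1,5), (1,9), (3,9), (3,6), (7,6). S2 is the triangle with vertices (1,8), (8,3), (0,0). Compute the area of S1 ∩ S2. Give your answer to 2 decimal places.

The intersection is the polygon with vertices (1,5), (1,8), (3,6.571), (3,6), (3.8,6), (5.2,5).
By the shoelace formula its area is 6.07.

6.07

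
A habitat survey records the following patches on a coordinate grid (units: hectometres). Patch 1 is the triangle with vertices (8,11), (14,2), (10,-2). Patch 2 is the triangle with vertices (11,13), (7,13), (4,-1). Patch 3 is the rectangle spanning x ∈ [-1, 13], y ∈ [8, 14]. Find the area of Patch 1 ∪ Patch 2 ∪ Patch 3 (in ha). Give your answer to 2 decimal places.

123.26

By inclusion–exclusion:
Individual areas: |Patch 1| = 30, |Patch 2| = 28, |Patch 3| = 84.
|Patch 1∩Patch 2| = 1.3445.
|Patch 1∩Patch 3| = 2.3077.
|Patch 2∩Patch 3| = 16.4286.
|Patch 1∩Patch 2∩Patch 3| = 1.3434.
|Patch 1 ∪ Patch 2 ∪ Patch 3| = 142 − 20.0808 + 1.3434 = 123.26.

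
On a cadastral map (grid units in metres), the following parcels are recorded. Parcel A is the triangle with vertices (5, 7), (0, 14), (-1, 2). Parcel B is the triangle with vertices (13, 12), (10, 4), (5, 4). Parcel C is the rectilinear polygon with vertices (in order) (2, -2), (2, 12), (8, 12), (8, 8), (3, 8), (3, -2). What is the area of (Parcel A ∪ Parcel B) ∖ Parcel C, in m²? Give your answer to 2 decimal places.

|Parcel A ∪ Parcel B| = 53.5.
|(Parcel A ∪ Parcel B) ∩ Parcel C| = 6.7405.
|(Parcel A ∪ Parcel B) ∖ Parcel C| = 53.5 − 6.7405 = 46.76.

46.76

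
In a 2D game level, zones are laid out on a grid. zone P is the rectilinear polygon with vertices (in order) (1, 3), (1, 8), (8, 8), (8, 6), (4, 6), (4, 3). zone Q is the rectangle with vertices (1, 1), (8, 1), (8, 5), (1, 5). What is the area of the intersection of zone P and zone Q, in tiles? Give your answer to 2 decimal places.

The intersection is the polygon with vertices (1,5), (4,5), (4,3), (1,3).
By the shoelace formula its area is 6.00.

6.00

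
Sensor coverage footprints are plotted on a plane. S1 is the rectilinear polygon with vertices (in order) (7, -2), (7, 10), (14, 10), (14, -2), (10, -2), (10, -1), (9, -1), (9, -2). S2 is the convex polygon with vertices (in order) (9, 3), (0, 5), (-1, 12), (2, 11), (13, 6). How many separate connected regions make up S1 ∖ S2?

S1 ∖ S2 is a single connected region.

1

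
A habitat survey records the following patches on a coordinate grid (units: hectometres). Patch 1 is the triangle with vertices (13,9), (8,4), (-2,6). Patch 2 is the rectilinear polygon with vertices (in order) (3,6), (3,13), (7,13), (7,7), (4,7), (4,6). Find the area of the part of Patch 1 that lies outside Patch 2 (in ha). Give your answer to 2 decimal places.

27.40

|Patch 1| = 30, |Patch 1∩Patch 2| = 2.6.
|Patch 1 ∖ Patch 2| = |Patch 1| − |Patch 1∩Patch 2| = 30 − 2.6 = 27.40.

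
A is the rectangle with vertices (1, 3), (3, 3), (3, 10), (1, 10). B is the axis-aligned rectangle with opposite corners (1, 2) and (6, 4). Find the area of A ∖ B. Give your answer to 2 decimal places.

|A∩B|: x∈[1,3], y∈[3,4] → 2·1 = 2.
|A| = 14.
|A ∖ B| = |A| − |A∩B| = 14 − 2 = 12.00.

12.00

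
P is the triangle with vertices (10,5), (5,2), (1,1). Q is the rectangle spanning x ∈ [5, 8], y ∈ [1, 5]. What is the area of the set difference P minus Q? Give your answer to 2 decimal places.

1.87

|P| = 3.5, |P∩Q| = 1.6333.
|P ∖ Q| = |P| − |P∩Q| = 3.5 − 1.6333 = 1.87.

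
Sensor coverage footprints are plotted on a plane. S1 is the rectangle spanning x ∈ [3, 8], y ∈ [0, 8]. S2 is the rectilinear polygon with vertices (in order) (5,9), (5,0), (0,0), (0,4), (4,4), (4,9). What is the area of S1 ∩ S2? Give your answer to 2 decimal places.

12.00

The intersection is the polygon with vertices (5,8), (5,0), (3,0), (3,4), (4,4), (4,8).
By the shoelace formula its area is 12.00.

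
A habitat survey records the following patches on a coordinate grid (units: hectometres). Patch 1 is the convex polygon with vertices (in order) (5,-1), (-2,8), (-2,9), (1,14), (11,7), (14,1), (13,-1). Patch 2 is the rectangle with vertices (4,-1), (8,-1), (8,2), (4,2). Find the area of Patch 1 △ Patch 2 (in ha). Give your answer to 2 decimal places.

124.29

|Patch 1| = 135, |Patch 2| = 12, |Patch 1∩Patch 2| = 11.3571.
|Patch 1 △ Patch 2| = |Patch 1| + |Patch 2| − 2·|Patch 1∩Patch 2| = 135 + 12 − 22.7143 = 124.29.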